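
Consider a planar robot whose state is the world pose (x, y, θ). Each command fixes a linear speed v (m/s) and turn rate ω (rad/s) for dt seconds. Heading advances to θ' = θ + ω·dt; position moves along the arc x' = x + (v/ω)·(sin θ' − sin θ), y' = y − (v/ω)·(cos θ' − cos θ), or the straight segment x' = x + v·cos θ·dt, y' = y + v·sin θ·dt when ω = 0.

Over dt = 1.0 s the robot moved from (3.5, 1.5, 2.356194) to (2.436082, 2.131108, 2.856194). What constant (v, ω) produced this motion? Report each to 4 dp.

Δθ = 2.856194 − 2.356194 = 0.500000
ω = Δθ/dt = 0.500000/1.0 = 0.5000
R = Δx/(sin θ' − sin θ) = 2.5000
v = R·ω = 2.5000·0.5000 = 1.2500

v = 1.2500, ω = 0.5000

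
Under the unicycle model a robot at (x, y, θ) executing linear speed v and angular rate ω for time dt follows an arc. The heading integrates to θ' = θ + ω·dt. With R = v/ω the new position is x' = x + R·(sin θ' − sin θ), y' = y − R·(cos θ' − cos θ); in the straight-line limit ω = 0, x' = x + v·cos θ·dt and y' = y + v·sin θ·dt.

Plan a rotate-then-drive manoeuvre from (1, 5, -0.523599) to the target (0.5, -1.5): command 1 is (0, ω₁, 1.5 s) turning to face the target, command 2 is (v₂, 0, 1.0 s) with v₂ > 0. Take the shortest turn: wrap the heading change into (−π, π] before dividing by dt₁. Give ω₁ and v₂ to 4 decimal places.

ω₁ = -0.7493, v₂ = 6.5192

heading to target = atan2(-1.5−5, 0.5−1) = -1.6476
Δθ = wrap(-1.6476 − -0.5236) = -1.1240; ω₁ = Δθ/dt₁ = -0.7493
distance = √((0.5−1)² + (-1.5−5)²) = 6.5192; v₂ = distance/dt₂ = 6.5192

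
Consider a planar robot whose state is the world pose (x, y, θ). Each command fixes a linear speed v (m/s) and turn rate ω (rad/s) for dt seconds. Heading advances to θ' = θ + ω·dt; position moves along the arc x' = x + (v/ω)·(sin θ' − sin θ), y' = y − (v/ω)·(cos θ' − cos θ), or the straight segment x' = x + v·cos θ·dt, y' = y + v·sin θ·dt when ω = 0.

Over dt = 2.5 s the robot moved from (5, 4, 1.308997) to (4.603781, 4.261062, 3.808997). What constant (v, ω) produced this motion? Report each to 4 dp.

v = 0.2500, ω = 1.0000

Δθ = 3.808997 − 1.308997 = 2.500000
ω = Δθ/dt = 2.500000/2.5 = 1.0000
R = Δx/(sin θ' − sin θ) = 0.2500
v = R·ω = 0.2500·1.0000 = 0.2500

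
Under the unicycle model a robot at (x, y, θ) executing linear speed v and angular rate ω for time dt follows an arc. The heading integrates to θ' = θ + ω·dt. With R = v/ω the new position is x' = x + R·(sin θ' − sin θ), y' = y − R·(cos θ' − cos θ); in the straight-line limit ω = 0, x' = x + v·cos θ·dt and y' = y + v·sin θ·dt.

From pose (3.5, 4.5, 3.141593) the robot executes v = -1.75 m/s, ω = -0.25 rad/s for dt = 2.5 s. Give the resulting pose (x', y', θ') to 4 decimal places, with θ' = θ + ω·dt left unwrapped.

θ' = 3.1416 + -0.25·2.5 = 2.5166
R = v/ω = -1.75/-0.25 = 7.0000
x' = 3.5 + 7.0000·(sin 2.5166 − sin 3.1416) = 7.5957
y' = 4.5 − 7.0000·(cos 2.5166 − cos 3.1416) = 3.1767

(7.5957, 3.1767, 2.5166)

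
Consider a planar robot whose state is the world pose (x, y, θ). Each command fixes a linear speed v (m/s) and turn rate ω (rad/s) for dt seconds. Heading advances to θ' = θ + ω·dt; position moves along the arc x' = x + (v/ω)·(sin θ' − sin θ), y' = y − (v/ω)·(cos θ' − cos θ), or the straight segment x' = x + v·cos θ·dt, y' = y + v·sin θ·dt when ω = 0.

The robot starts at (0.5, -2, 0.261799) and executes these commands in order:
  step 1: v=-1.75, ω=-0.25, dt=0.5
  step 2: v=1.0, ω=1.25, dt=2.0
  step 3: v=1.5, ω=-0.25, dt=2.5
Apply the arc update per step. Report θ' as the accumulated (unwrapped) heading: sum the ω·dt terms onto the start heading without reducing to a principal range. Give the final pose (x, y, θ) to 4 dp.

(-2.6035, 2.0102, 2.0118)

step 1: θ'=0.1368 (R=7.0000) → pose (-0.3571, -2.1731, 0.1368)
step 2: θ'=2.6368 (R=0.8000) → pose (-0.0793, -0.6804, 2.6368)
step 3: θ'=2.0118 (R=-6.0000) → pose (-2.6035, 2.0102, 2.0118)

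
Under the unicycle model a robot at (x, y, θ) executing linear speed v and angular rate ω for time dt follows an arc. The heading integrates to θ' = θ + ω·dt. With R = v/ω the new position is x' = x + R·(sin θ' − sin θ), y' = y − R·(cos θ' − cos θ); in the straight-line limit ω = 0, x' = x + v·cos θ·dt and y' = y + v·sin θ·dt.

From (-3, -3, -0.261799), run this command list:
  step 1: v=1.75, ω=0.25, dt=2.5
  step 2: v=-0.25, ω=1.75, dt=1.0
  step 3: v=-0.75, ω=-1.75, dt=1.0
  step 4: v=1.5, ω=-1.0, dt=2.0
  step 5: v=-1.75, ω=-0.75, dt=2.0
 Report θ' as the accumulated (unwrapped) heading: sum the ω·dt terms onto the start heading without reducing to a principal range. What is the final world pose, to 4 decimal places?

step 1: θ'=0.3632 (R=7.0000) → pose (1.2986, -2.7819, 0.3632)
step 2: θ'=2.1132 (R=-0.1429) → pose (1.2270, -2.9891, 2.1132)
step 3: θ'=0.3632 (R=0.4286) → pose (1.0122, -3.6110, 0.3632)
step 4: θ'=-1.6368 (R=-1.5000) → pose (3.0418, -5.1121, -1.6368)
step 5: θ'=-3.1368 (R=2.3333) → pose (5.3589, -2.9327, -3.1368)

(5.3589, -2.9327, -3.1368)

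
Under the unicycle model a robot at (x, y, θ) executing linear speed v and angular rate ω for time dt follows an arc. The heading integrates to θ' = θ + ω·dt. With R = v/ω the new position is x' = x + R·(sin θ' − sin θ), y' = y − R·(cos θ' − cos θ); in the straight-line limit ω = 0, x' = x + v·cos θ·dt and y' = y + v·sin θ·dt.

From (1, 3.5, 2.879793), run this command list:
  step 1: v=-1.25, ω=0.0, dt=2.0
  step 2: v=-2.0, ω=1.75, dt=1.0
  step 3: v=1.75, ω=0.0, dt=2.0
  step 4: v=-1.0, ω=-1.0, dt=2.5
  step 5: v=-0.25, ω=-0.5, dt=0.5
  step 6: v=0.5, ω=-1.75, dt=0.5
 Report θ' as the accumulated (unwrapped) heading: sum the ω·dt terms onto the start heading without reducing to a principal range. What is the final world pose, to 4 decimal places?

(6.4886, 0.9493, 1.0048)

step 1: θ'=2.8798 (straight) → pose (3.4148, 2.8530, 2.8798)
step 2: θ'=4.6298 (R=-1.1429) → pose (4.8496, 3.8626, 4.6298)
step 3: θ'=4.6298 (straight) → pose (4.5608, 0.3745, 4.6298)
step 4: θ'=2.1298 (R=1.0000) → pose (6.4052, 0.8223, 2.1298)
step 5: θ'=1.8798 (R=0.5000) → pose (6.4576, 0.7092, 1.8798)
step 6: θ'=1.0048 (R=-0.2857) → pose (6.4886, 0.9493, 1.0048)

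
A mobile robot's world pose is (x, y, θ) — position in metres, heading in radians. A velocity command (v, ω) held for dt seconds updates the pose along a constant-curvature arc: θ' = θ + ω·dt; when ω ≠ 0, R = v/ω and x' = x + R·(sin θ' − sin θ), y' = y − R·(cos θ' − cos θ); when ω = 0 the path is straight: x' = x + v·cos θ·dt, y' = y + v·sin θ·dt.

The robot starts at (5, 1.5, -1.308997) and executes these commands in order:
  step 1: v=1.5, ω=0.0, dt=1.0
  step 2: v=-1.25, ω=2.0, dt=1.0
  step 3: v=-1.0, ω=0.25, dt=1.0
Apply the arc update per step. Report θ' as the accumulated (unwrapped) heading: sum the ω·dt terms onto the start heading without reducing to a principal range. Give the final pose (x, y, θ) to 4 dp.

step 1: θ'=-1.3090 (straight) → pose (5.3882, 0.0511, -1.3090)
step 2: θ'=0.6910 (R=-0.6250) → pose (4.3862, 0.3710, 0.6910)
step 3: θ'=0.9410 (R=-4.0000) → pose (3.7029, -0.3555, 0.9410)

(3.7029, -0.3555, 0.9410)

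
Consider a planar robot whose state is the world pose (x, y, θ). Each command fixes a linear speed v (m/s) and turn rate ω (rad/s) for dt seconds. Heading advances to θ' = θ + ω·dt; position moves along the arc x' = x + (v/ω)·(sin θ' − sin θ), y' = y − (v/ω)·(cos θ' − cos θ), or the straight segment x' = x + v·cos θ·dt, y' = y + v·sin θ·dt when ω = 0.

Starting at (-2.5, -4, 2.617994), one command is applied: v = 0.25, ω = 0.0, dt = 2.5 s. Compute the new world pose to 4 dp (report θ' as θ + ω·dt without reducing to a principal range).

(-3.0413, -3.6875, 2.6180)

θ' = 2.6180 + 0.0·2.5 = 2.6180
ω = 0 → straight: x' = -2.5 + 0.25·cos(2.6180)·2.5 = -3.0413
y' = -4 + 0.25·sin(2.6180)·2.5 = -3.6875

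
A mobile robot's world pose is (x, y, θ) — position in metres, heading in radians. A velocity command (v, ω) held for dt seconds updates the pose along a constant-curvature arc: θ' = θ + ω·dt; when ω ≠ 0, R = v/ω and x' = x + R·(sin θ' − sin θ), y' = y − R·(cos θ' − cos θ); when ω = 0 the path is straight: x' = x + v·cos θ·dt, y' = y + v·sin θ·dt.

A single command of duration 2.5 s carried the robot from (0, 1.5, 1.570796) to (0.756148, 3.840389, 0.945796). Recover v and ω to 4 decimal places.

Δθ = 0.945796 − 1.570796 = -0.625000
ω = Δθ/dt = -0.625000/2.5 = -0.2500
R = −Δy/(cos θ' − cos θ) = -4.0000
v = R·ω = -4.0000·-0.2500 = 1.0000

v = 1.0000, ω = -0.2500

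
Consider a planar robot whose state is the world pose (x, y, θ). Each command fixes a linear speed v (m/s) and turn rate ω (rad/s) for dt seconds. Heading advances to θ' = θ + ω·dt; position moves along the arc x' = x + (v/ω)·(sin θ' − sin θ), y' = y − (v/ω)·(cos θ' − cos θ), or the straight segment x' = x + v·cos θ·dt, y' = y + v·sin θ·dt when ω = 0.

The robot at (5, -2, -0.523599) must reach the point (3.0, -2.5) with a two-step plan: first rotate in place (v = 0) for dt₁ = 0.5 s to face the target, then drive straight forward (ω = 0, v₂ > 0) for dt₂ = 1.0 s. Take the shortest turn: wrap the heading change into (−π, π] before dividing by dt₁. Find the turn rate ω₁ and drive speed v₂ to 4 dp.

ω₁ = -4.7460, v₂ = 2.0616

heading to target = atan2(-2.5−-2, 3−5) = -2.8966
Δθ = wrap(-2.8966 − -0.5236) = -2.3730; ω₁ = Δθ/dt₁ = -4.7460
distance = √((3−5)² + (-2.5−-2)²) = 2.0616; v₂ = distance/dt₂ = 2.0616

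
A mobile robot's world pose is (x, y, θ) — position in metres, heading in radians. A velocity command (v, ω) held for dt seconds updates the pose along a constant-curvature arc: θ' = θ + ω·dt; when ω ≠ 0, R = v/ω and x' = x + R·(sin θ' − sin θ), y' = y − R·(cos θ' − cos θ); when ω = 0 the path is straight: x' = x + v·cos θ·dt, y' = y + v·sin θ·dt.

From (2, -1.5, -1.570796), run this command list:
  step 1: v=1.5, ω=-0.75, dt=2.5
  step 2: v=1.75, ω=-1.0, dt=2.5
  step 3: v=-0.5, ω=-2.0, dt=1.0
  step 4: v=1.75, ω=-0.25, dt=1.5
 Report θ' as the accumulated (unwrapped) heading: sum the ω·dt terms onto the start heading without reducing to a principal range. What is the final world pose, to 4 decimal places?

(-1.7054, -2.3369, -8.3208)

step 1: θ'=-3.4458 (R=-2.0000) → pose (-0.5991, -3.4082, -3.4458)
step 2: θ'=-5.9458 (R=-1.7500) → pose (-0.6542, -0.0872, -5.9458)
step 3: θ'=-7.9458 (R=0.2500) → pose (-0.9859, 0.1716, -7.9458)
step 4: θ'=-8.3208 (R=-7.0000) → pose (-1.7054, -2.3369, -8.3208)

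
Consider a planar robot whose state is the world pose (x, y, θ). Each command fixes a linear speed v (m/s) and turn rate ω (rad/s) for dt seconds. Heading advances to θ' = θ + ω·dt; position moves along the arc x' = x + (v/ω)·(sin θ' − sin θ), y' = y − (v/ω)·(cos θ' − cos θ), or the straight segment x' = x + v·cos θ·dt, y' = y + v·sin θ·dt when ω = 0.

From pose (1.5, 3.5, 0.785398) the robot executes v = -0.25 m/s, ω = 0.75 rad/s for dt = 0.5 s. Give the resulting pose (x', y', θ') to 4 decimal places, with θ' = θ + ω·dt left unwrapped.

θ' = 0.7854 + 0.75·0.5 = 1.1604
R = v/ω = -0.25/0.75 = -0.3333
x' = 1.5 + -0.3333·(sin 1.1604 − sin 0.7854) = 1.4300
y' = 3.5 − -0.3333·(cos 1.1604 − cos 0.7854) = 3.3973

(1.4300, 3.3973, 1.1604)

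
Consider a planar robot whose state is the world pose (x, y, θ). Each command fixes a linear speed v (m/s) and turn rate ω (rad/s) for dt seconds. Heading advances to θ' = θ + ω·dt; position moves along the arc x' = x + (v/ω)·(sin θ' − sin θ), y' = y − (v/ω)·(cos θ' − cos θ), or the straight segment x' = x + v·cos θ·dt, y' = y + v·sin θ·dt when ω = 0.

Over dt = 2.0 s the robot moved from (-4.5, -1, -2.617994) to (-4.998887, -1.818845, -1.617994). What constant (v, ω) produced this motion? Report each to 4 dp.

Δθ = -1.617994 − -2.617994 = 1.000000
ω = Δθ/dt = 1.000000/2.0 = 0.5000
R = −Δy/(cos θ' − cos θ) = 1.0000
v = R·ω = 1.0000·0.5000 = 0.5000

v = 0.5000, ω = 0.5000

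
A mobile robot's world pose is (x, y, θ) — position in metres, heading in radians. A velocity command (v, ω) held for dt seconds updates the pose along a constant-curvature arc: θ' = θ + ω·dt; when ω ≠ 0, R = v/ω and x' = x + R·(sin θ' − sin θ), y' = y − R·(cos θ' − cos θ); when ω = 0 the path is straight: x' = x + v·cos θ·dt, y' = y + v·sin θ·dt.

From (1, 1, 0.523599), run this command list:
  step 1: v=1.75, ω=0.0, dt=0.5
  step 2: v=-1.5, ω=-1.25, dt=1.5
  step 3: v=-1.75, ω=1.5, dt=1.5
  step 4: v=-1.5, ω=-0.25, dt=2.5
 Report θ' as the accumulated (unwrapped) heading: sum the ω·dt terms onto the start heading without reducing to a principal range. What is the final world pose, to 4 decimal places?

step 1: θ'=0.5236 (straight) → pose (1.7578, 1.4375, 0.5236)
step 2: θ'=-1.3514 (R=1.2000) → pose (-0.0135, 2.2156, -1.3514)
step 3: θ'=0.8986 (R=-1.1667) → pose (-2.0650, 2.6881, 0.8986)
step 4: θ'=0.2736 (R=6.0000) → pose (-5.1386, 0.6476, 0.2736)

(-5.1386, 0.6476, 0.2736)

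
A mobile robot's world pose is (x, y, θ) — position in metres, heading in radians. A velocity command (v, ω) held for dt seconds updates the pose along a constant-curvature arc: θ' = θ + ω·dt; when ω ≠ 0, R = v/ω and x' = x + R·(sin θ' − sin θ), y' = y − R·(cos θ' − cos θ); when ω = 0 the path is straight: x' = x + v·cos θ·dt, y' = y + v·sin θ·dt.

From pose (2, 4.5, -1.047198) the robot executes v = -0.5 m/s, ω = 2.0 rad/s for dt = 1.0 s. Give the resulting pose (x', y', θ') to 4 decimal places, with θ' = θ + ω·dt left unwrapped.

θ' = -1.0472 + 2.0·1.0 = 0.9528
R = v/ω = -0.5/2.0 = -0.2500
x' = 2 + -0.2500·(sin 0.9528 − sin -1.0472) = 1.5797
y' = 4.5 − -0.2500·(cos 0.9528 − cos -1.0472) = 4.5199

(1.5797, 4.5199, 0.9528)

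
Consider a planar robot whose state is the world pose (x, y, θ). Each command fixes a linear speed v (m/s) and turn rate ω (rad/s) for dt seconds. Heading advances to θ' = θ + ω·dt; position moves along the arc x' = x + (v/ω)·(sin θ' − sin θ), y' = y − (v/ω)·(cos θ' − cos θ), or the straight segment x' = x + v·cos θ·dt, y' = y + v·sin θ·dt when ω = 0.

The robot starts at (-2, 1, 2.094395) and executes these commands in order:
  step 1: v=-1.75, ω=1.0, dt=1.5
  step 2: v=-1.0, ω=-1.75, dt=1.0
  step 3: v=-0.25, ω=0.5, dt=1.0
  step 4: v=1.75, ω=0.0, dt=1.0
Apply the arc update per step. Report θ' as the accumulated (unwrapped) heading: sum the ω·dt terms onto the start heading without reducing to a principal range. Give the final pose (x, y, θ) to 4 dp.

(-0.0177, 0.9796, 2.3444)

step 1: θ'=3.5944 (R=-1.7500) → pose (0.2811, 0.3014, 3.5944)
step 2: θ'=1.8444 (R=0.5714) → pose (1.0813, -0.0581, 1.8444)
step 3: θ'=2.3444 (R=-0.5000) → pose (1.2050, -0.2723, 2.3444)
step 4: θ'=2.3444 (straight) → pose (-0.0177, 0.9796, 2.3444)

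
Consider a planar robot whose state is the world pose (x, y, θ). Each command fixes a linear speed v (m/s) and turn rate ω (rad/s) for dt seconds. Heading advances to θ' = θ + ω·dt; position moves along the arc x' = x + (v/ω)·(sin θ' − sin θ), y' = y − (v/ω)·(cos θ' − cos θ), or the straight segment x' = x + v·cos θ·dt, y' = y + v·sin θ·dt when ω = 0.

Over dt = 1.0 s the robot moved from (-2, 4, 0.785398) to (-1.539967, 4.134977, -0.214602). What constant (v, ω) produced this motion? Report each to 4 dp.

Δθ = -0.214602 − 0.785398 = -1.000000
ω = Δθ/dt = -1.000000/1.0 = -1.0000
R = Δx/(sin θ' − sin θ) = -0.5000
v = R·ω = -0.5000·-1.0000 = 0.5000

v = 0.5000, ω = -1.0000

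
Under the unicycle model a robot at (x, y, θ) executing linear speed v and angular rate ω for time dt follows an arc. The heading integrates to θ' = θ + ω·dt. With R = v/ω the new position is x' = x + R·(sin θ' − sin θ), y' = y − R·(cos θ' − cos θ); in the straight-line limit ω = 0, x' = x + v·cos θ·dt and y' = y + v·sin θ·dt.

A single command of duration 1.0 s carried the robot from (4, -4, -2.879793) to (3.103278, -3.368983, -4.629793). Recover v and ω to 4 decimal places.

v = 1.2500, ω = -1.7500

Δθ = -4.629793 − -2.879793 = -1.750000
ω = Δθ/dt = -1.750000/1.0 = -1.7500
R = Δx/(sin θ' − sin θ) = -0.7143
v = R·ω = -0.7143·-1.7500 = 1.2500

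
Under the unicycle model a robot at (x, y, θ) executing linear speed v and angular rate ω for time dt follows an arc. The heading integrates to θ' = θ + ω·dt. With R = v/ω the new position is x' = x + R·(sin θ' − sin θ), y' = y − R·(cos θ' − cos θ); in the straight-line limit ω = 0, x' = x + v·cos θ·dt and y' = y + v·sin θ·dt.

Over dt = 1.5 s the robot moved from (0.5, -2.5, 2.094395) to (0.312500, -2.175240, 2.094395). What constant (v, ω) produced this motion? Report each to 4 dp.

Δθ = 2.094395 − 2.094395 = 0.000000
ω = Δθ/dt = 0.000000/1.5 = 0.0000
ω = 0 → v = (Δx·cos θ + Δy·sin θ)/dt = 0.2500

v = 0.2500, ω = 0.0000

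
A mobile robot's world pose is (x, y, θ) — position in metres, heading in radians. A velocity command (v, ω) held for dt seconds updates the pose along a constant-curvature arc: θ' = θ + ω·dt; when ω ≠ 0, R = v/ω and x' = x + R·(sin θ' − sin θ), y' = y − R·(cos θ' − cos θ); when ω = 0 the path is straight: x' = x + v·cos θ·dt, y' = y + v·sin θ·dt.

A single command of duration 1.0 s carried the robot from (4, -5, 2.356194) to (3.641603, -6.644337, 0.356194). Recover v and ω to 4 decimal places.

v = -2.0000, ω = -2.0000

Δθ = 0.356194 − 2.356194 = -2.000000
ω = Δθ/dt = -2.000000/1.0 = -2.0000
R = −Δy/(cos θ' − cos θ) = 1.0000
v = R·ω = 1.0000·-2.0000 = -2.0000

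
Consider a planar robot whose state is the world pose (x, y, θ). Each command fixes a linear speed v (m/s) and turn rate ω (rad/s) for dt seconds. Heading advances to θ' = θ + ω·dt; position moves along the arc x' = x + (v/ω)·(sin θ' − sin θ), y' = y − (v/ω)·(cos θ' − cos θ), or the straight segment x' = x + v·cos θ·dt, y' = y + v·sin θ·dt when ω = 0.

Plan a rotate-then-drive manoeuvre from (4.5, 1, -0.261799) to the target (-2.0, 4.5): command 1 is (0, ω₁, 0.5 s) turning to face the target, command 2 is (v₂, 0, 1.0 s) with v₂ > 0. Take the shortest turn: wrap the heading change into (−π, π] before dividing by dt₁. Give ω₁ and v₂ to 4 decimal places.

heading to target = atan2(4.5−1, -2−4.5) = 2.6477
Δθ = wrap(2.6477 − -0.2618) = 2.9095; ω₁ = Δθ/dt₁ = 5.8189
distance = √((-2−4.5)² + (4.5−1)²) = 7.3824; v₂ = distance/dt₂ = 7.3824

ω₁ = 5.8189, v₂ = 7.3824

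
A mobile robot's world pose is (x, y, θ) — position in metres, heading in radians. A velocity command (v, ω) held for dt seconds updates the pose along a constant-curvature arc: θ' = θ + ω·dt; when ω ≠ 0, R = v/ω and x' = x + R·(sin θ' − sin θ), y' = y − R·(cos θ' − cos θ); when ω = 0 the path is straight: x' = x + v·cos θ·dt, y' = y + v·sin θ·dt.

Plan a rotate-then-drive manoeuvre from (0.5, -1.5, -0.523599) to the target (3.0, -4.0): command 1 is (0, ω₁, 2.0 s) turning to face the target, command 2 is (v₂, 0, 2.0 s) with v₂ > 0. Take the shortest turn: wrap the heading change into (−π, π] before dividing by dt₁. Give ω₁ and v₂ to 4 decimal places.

ω₁ = -0.1309, v₂ = 1.7678

heading to target = atan2(-4−-1.5, 3−0.5) = -0.7854
Δθ = wrap(-0.7854 − -0.5236) = -0.2618; ω₁ = Δθ/dt₁ = -0.1309
distance = √((3−0.5)² + (-4−-1.5)²) = 3.5355; v₂ = distance/dt₂ = 1.7678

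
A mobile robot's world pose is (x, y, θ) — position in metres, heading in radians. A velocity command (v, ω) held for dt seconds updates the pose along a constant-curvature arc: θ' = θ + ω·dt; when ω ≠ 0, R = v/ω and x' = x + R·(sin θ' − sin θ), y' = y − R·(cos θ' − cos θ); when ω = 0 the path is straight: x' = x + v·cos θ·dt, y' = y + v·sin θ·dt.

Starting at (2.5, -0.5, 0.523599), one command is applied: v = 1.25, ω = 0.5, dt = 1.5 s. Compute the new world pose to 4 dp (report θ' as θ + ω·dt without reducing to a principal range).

θ' = 0.5236 + 0.5·1.5 = 1.2736
R = v/ω = 1.25/0.5 = 2.5000
x' = 2.5 + 2.5000·(sin 1.2736 − sin 0.5236) = 3.6404
y' = -0.5 − 2.5000·(cos 1.2736 − cos 0.5236) = 0.9330

(3.6404, 0.9330, 1.2736)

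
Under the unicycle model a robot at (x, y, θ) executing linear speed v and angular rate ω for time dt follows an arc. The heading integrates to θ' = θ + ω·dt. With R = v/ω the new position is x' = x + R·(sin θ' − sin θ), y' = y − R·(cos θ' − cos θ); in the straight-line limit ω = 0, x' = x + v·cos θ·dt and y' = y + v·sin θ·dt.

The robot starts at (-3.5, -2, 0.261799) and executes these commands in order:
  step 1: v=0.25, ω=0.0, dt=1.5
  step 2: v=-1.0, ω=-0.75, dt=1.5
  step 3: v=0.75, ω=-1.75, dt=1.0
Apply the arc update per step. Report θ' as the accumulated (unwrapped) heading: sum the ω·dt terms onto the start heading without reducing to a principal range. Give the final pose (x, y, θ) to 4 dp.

step 1: θ'=0.2618 (straight) → pose (-3.1378, -1.9029, 0.2618)
step 2: θ'=-0.8632 (R=1.3333) → pose (-4.4961, -1.4817, -0.8632)
step 3: θ'=-2.6132 (R=-0.4286) → pose (-4.6057, -2.1304, -2.6132)

(-4.6057, -2.1304, -2.6132)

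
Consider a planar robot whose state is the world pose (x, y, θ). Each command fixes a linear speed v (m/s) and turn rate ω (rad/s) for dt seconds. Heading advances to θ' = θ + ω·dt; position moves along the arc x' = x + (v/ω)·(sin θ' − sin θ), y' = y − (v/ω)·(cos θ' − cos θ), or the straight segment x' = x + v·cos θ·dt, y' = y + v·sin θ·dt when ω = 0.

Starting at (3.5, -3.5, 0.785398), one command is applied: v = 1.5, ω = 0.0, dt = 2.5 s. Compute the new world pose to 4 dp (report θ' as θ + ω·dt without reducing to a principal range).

θ' = 0.7854 + 0.0·2.5 = 0.7854
ω = 0 → straight: x' = 3.5 + 1.5·cos(0.7854)·2.5 = 6.1517
y' = -3.5 + 1.5·sin(0.7854)·2.5 = -0.8484

(6.1517, -0.8484, 0.7854)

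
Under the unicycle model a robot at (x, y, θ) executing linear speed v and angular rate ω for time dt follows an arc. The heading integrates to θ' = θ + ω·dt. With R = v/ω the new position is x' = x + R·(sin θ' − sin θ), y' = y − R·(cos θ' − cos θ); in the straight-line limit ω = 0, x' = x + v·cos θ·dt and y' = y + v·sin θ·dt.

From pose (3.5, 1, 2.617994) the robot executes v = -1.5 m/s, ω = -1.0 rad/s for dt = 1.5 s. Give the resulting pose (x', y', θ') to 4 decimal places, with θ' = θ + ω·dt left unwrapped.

(4.0988, -0.9553, 1.1180)

θ' = 2.6180 + -1.0·1.5 = 1.1180
R = v/ω = -1.5/-1.0 = 1.5000
x' = 3.5 + 1.5000·(sin 1.1180 − sin 2.6180) = 4.0988
y' = 1 − 1.5000·(cos 1.1180 − cos 2.6180) = -0.9553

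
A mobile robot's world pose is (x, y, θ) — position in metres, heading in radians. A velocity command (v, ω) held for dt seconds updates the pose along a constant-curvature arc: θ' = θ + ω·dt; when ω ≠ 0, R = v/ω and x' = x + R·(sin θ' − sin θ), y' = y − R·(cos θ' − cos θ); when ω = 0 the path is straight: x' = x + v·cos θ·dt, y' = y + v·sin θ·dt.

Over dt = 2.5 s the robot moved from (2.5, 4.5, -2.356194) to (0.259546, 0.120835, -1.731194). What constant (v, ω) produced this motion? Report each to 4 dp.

v = 2.0000, ω = 0.2500

Δθ = -1.731194 − -2.356194 = 0.625000
ω = Δθ/dt = 0.625000/2.5 = 0.2500
R = −Δy/(cos θ' − cos θ) = 8.0000
v = R·ω = 8.0000·0.2500 = 2.0000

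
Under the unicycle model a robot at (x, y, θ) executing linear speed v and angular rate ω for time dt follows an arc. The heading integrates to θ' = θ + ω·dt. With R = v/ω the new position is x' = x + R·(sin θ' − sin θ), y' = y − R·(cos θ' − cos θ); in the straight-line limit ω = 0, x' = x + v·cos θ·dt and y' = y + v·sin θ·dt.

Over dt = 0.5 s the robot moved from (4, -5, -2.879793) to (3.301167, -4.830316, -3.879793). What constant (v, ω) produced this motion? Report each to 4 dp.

v = 1.5000, ω = -2.0000

Δθ = -3.879793 − -2.879793 = -1.000000
ω = Δθ/dt = -1.000000/0.5 = -2.0000
R = Δx/(sin θ' − sin θ) = -0.7500
v = R·ω = -0.7500·-2.0000 = 1.5000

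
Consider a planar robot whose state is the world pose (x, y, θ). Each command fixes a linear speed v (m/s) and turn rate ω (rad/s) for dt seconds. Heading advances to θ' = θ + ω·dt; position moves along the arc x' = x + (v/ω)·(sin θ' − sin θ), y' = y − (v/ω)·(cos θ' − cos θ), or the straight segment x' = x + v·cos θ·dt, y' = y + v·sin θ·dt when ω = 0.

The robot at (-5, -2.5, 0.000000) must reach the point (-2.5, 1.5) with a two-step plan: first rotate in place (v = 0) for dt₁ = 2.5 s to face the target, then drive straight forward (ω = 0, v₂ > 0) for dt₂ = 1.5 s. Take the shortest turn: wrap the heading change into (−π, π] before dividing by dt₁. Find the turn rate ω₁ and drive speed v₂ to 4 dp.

ω₁ = 0.4049, v₂ = 3.1447

heading to target = atan2(1.5−-2.5, -2.5−-5) = 1.0122
Δθ = wrap(1.0122 − 0.0000) = 1.0122; ω₁ = Δθ/dt₁ = 0.4049
distance = √((-2.5−-5)² + (1.5−-2.5)²) = 4.7170; v₂ = distance/dt₂ = 3.1447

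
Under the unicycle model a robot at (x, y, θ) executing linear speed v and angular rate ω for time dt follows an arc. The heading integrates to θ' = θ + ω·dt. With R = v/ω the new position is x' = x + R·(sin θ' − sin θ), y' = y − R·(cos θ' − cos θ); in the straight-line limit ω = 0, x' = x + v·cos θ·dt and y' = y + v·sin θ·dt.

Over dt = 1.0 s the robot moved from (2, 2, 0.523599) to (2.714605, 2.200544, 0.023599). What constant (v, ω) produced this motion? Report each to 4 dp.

v = 0.7500, ω = -0.5000

Δθ = 0.023599 − 0.523599 = -0.500000
ω = Δθ/dt = -0.500000/1.0 = -0.5000
R = Δx/(sin θ' − sin θ) = -1.5000
v = R·ω = -1.5000·-0.5000 = 0.7500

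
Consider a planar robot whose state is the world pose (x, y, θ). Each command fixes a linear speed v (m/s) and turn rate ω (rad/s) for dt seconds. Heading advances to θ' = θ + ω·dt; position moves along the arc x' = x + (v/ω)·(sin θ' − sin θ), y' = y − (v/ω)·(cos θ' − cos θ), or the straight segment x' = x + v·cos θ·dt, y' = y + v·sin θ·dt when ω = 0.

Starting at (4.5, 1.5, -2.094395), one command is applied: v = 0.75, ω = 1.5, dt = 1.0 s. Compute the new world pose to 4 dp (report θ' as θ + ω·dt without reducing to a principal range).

(4.6530, 0.8358, -0.5944)

θ' = -2.0944 + 1.5·1.0 = -0.5944
R = v/ω = 0.75/1.5 = 0.5000
x' = 4.5 + 0.5000·(sin -0.5944 − sin -2.0944) = 4.6530
y' = 1.5 − 0.5000·(cos -0.5944 − cos -2.0944) = 0.8358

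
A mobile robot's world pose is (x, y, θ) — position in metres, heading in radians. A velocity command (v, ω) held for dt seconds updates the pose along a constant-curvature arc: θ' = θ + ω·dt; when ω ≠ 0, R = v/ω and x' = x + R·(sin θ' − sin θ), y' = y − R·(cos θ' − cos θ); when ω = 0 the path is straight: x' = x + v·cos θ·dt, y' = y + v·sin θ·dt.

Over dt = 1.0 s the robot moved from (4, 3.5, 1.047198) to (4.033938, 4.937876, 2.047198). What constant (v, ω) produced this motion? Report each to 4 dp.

v = 1.5000, ω = 1.0000

Δθ = 2.047198 − 1.047198 = 1.000000
ω = Δθ/dt = 1.000000/1.0 = 1.0000
R = −Δy/(cos θ' − cos θ) = 1.5000
v = R·ω = 1.5000·1.0000 = 1.5000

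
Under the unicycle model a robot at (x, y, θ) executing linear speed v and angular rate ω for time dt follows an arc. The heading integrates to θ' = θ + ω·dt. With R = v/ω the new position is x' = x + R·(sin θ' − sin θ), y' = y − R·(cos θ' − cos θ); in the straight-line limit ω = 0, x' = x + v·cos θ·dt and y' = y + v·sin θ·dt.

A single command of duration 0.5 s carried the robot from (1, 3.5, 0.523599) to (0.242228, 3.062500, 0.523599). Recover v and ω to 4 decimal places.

Δθ = 0.523599 − 0.523599 = 0.000000
ω = Δθ/dt = 0.000000/0.5 = 0.0000
ω = 0 → v = (Δx·cos θ + Δy·sin θ)/dt = -1.7500

v = -1.7500, ω = 0.0000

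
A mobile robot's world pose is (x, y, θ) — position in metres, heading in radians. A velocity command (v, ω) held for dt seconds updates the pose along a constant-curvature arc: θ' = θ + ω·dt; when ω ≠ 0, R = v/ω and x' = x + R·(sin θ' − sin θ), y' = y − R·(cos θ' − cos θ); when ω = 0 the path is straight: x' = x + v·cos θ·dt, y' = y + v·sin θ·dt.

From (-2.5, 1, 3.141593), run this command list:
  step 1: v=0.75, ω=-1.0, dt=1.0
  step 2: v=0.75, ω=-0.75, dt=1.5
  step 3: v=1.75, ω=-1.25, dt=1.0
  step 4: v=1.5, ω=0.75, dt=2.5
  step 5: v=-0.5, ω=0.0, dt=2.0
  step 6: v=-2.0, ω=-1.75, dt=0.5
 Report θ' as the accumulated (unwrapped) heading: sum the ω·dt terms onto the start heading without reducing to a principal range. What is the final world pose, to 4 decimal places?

step 1: θ'=2.1416 (R=-0.7500) → pose (-3.1311, 1.3448, 2.1416)
step 2: θ'=1.0166 (R=-1.0000) → pose (-3.1400, 2.4113, 1.0166)
step 3: θ'=-0.2334 (R=-1.4000) → pose (-1.6257, 3.0366, -0.2334)
step 4: θ'=1.6416 (R=2.0000) → pose (0.8319, 5.1239, 1.6416)
step 5: θ'=1.6416 (straight) → pose (0.9026, 4.1264, 1.6416)
step 6: θ'=0.7666 (R=1.1429) → pose (0.5554, 3.2223, 0.7666)

(0.5554, 3.2223, 0.7666)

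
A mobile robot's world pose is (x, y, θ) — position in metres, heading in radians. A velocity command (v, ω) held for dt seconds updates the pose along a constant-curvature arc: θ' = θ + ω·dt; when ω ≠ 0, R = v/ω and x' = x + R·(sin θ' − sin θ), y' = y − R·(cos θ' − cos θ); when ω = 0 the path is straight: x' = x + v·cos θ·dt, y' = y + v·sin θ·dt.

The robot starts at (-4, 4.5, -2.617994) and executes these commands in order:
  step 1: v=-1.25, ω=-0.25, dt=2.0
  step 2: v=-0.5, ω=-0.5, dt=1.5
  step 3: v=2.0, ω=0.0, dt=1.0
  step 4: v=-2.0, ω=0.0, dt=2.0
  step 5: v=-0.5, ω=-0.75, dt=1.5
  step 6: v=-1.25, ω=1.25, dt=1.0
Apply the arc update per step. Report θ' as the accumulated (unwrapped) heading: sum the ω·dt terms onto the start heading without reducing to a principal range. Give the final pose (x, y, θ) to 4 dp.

step 1: θ'=-3.1180 (R=5.0000) → pose (-1.6180, 5.1685, -3.1180)
step 2: θ'=-3.8680 (R=1.0000) → pose (-0.9302, 4.9163, -3.8680)
step 3: θ'=-3.8680 (straight) → pose (-2.4253, 6.2447, -3.8680)
step 4: θ'=-3.8680 (straight) → pose (0.5649, 3.5880, -3.8680)
step 5: θ'=-4.9930 (R=0.6667) → pose (0.7627, 2.9050, -4.9930)
step 6: θ'=-3.7430 (R=-1.0000) → pose (1.1578, 1.8035, -3.7430)

(1.1578, 1.8035, -3.7430)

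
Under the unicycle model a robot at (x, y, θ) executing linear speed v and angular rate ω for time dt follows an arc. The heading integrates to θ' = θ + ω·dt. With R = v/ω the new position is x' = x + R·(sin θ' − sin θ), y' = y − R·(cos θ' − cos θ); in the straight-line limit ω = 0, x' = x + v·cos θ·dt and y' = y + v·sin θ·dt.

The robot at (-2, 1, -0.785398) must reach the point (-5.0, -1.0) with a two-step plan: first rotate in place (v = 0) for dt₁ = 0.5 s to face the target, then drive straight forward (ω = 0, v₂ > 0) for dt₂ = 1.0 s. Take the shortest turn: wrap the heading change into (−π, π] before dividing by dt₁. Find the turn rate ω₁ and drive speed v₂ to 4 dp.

ω₁ = -3.5364, v₂ = 3.6056

heading to target = atan2(-1−1, -5−-2) = -2.5536
Δθ = wrap(-2.5536 − -0.7854) = -1.7682; ω₁ = Δθ/dt₁ = -3.5364
distance = √((-5−-2)² + (-1−1)²) = 3.6056; v₂ = distance/dt₂ = 3.6056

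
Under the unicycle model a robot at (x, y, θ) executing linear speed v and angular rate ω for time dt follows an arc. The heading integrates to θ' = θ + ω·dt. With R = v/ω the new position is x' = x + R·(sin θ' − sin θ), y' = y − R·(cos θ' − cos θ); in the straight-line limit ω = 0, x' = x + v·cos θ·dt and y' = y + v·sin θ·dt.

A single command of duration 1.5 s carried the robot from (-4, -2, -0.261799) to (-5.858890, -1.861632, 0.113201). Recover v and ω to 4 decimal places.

v = -1.2500, ω = 0.2500

Δθ = 0.113201 − -0.261799 = 0.375000
ω = Δθ/dt = 0.375000/1.5 = 0.2500
R = Δx/(sin θ' − sin θ) = -5.0000
v = R·ω = -5.0000·0.2500 = -1.2500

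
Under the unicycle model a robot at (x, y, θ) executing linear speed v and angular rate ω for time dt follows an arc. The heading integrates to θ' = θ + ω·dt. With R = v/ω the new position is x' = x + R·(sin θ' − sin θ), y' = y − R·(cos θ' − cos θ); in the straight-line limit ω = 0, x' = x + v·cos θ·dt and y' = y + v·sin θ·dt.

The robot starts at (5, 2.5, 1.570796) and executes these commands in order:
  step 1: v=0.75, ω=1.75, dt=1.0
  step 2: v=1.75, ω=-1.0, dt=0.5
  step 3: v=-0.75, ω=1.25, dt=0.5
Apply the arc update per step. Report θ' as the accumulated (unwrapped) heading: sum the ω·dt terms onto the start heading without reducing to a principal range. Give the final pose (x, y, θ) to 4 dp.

(4.0002, 2.9799, 3.4458)

step 1: θ'=3.3208 (R=0.4286) → pose (4.4950, 2.9217, 3.3208)
step 2: θ'=2.8208 (R=-1.7500) → pose (3.6313, 2.9830, 2.8208)
step 3: θ'=3.4458 (R=-0.6000) → pose (4.0002, 2.9799, 3.4458)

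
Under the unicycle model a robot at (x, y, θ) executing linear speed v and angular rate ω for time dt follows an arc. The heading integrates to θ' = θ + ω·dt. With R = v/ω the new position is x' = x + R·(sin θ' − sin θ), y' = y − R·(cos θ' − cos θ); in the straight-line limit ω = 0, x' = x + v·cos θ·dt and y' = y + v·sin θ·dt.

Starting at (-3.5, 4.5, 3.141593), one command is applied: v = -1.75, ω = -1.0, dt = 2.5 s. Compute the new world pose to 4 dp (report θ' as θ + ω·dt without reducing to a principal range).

θ' = 3.1416 + -1.0·2.5 = 0.6416
R = v/ω = -1.75/-1.0 = 1.7500
x' = -3.5 + 1.7500·(sin 0.6416 − sin 3.1416) = -2.4527
y' = 4.5 − 1.7500·(cos 0.6416 − cos 3.1416) = 1.3480

(-2.4527, 1.3480, 0.6416)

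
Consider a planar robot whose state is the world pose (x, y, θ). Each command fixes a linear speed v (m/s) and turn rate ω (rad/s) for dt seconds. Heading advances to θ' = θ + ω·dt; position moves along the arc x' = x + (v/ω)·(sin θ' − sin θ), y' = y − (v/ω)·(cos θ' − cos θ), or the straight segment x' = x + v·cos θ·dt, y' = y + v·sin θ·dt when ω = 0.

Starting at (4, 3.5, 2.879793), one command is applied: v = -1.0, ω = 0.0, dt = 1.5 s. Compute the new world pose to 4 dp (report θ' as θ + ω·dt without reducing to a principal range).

θ' = 2.8798 + 0.0·1.5 = 2.8798
ω = 0 → straight: x' = 4 + -1.0·cos(2.8798)·1.5 = 5.4489
y' = 3.5 + -1.0·sin(2.8798)·1.5 = 3.1118

(5.4489, 3.1118, 2.8798)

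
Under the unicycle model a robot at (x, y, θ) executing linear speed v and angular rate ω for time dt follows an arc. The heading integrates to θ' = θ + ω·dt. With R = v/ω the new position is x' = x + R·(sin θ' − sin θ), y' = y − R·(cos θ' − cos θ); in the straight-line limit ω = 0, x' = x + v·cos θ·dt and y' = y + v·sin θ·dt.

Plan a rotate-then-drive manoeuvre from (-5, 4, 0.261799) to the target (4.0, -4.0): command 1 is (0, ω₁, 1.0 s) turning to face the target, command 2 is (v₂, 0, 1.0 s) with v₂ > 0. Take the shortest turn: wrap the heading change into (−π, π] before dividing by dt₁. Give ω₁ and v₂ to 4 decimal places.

ω₁ = -0.9884, v₂ = 12.0416

heading to target = atan2(-4−4, 4−-5) = -0.7266
Δθ = wrap(-0.7266 − 0.2618) = -0.9884; ω₁ = Δθ/dt₁ = -0.9884
distance = √((4−-5)² + (-4−4)²) = 12.0416; v₂ = distance/dt₂ = 12.0416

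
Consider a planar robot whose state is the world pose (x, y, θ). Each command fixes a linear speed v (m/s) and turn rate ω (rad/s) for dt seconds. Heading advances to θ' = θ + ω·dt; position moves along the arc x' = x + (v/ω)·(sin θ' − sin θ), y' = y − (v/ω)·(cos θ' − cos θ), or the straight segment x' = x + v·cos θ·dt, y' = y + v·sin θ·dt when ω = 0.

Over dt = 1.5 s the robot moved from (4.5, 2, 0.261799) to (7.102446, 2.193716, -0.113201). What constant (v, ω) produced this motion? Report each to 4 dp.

Δθ = -0.113201 − 0.261799 = -0.375000
ω = Δθ/dt = -0.375000/1.5 = -0.2500
R = Δx/(sin θ' − sin θ) = -7.0000
v = R·ω = -7.0000·-0.2500 = 1.7500

v = 1.7500, ω = -0.2500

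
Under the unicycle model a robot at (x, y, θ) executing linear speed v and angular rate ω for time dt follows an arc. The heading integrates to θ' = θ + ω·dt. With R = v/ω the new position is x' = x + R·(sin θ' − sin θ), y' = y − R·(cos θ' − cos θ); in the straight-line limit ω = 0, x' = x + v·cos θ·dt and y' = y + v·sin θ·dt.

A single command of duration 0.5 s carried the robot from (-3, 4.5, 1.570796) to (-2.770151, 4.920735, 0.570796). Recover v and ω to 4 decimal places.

Δθ = 0.570796 − 1.570796 = -1.000000
ω = Δθ/dt = -1.000000/0.5 = -2.0000
R = −Δy/(cos θ' − cos θ) = -0.5000
v = R·ω = -0.5000·-2.0000 = 1.0000

v = 1.0000, ω = -2.0000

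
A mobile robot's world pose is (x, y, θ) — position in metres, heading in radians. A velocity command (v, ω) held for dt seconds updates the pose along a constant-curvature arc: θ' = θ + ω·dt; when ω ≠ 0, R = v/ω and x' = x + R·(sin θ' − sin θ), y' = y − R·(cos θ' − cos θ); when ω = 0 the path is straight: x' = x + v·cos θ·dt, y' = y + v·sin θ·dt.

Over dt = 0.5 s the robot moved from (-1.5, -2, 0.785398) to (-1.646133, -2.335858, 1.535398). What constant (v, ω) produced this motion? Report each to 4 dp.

Δθ = 1.535398 − 0.785398 = 0.750000
ω = Δθ/dt = 0.750000/0.5 = 1.5000
R = −Δy/(cos θ' − cos θ) = -0.5000
v = R·ω = -0.5000·1.5000 = -0.7500

v = -0.7500, ω = 1.5000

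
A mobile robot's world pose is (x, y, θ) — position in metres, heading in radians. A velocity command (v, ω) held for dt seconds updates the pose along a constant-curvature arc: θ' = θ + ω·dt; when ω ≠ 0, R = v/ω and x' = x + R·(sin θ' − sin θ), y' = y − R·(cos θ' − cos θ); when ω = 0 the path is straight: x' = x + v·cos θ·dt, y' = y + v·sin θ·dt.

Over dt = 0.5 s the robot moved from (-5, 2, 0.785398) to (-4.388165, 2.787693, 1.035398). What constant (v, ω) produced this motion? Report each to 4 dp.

v = 2.0000, ω = 0.5000

Δθ = 1.035398 − 0.785398 = 0.250000
ω = Δθ/dt = 0.250000/0.5 = 0.5000
R = −Δy/(cos θ' − cos θ) = 4.0000
v = R·ω = 4.0000·0.5000 = 2.0000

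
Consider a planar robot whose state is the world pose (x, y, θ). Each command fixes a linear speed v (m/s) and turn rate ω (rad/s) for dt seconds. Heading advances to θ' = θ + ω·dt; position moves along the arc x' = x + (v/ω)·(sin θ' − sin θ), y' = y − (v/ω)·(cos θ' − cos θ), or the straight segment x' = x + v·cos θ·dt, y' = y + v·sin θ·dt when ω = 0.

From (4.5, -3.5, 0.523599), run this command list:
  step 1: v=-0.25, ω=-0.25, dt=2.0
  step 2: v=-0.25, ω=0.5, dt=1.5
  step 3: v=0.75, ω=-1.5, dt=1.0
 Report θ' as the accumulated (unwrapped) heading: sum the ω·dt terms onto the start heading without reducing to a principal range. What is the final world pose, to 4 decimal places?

(4.3675, -3.7598, -0.7264)

step 1: θ'=0.0236 (R=1.0000) → pose (4.0236, -3.6337, 0.0236)
step 2: θ'=0.7736 (R=-0.5000) → pose (3.6860, -3.7759, 0.7736)
step 3: θ'=-0.7264 (R=-0.5000) → pose (4.3675, -3.7598, -0.7264)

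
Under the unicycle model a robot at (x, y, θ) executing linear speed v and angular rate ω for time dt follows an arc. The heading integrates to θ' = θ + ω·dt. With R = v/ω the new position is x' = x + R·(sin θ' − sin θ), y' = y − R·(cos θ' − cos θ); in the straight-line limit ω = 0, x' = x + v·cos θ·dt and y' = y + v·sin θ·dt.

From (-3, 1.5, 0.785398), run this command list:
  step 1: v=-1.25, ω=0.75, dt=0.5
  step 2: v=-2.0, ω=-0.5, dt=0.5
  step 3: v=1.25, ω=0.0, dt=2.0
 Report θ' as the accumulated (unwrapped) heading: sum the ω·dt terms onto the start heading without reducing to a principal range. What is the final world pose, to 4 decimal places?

step 1: θ'=1.1604 (R=-1.6667) → pose (-3.3498, 0.9864, 1.1604)
step 2: θ'=0.9104 (R=4.0000) → pose (-3.8586, 0.1286, 0.9104)
step 3: θ'=0.9104 (straight) → pose (-2.3250, 2.1030, 0.9104)

(-2.3250, 2.1030, 0.9104)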